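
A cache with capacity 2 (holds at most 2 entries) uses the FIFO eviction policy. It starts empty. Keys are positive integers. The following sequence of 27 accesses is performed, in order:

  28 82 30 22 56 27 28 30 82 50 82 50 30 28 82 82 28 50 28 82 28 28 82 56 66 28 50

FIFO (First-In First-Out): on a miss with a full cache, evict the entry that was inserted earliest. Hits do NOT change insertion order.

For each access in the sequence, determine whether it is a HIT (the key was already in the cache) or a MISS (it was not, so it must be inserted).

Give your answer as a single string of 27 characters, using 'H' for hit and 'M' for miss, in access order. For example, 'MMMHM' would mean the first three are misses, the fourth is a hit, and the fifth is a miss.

FIFO simulation (capacity=2):
  1. access 28: MISS. Cache (old->new): [28]
  2. access 82: MISS. Cache (old->new): [28 82]
  3. access 30: MISS, evict 28. Cache (old->new): [82 30]
  4. access 22: MISS, evict 82. Cache (old->new): [30 22]
  5. access 56: MISS, evict 30. Cache (old->new): [22 56]
  6. access 27: MISS, evict 22. Cache (old->new): [56 27]
  7. access 28: MISS, evict 56. Cache (old->new): [27 28]
  8. access 30: MISS, evict 27. Cache (old->new): [28 30]
  9. access 82: MISS, evict 28. Cache (old->new): [30 82]
  10. access 50: MISS, evict 30. Cache (old->new): [82 50]
  11. access 82: HIT. Cache (old->new): [82 50]
  12. access 50: HIT. Cache (old->new): [82 50]
  13. access 30: MISS, evict 82. Cache (old->new): [50 30]
  14. access 28: MISS, evict 50. Cache (old->new): [30 28]
  15. access 82: MISS, evict 30. Cache (old->new): [28 82]
  16. access 82: HIT. Cache (old->new): [28 82]
  17. access 28: HIT. Cache (old->new): [28 82]
  18. access 50: MISS, evict 28. Cache (old->new): [82 50]
  19. access 28: MISS, evict 82. Cache (old->new): [50 28]
  20. access 82: MISS, evict 50. Cache (old->new): [28 82]
  21. access 28: HIT. Cache (old->new): [28 82]
  22. access 28: HIT. Cache (old->new): [28 82]
  23. access 82: HIT. Cache (old->new): [28 82]
  24. access 56: MISS, evict 28. Cache (old->new): [82 56]
  25. access 66: MISS, evict 82. Cache (old->new): [56 66]
  26. access 28: MISS, evict 56. Cache (old->new): [66 28]
  27. access 50: MISS, evict 66. Cache (old->new): [28 50]
Total: 7 hits, 20 misses, 18 evictions

Answer: MMMMMMMMMMHHMMMHHMMMHHHMMMM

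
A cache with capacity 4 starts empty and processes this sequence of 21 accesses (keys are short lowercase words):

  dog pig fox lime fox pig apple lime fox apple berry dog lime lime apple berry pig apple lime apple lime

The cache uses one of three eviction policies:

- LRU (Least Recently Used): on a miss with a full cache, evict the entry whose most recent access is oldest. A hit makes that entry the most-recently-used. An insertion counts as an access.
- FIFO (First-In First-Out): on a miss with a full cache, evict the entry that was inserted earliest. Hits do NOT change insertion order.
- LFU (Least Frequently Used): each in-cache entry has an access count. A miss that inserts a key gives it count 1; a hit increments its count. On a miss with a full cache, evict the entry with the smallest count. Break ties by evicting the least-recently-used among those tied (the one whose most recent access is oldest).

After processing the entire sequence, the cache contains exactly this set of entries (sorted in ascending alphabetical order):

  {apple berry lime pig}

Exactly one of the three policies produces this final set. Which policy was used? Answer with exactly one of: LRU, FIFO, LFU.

Answer: LRU

Derivation:
Simulating under each policy and comparing final sets:
  LRU: final set = {apple berry lime pig} -> MATCHES target
  FIFO: final set = {apple dog lime pig} -> differs
  LFU: final set = {apple fox lime pig} -> differs
Only LRU produces the target set.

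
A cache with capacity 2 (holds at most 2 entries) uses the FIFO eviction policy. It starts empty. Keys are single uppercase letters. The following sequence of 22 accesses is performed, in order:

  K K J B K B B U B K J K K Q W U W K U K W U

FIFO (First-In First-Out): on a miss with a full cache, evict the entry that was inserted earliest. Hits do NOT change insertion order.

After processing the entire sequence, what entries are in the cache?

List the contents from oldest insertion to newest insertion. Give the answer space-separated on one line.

Answer: W U

Derivation:
FIFO simulation (capacity=2):
  1. access K: MISS. Cache (old->new): [K]
  2. access K: HIT. Cache (old->new): [K]
  3. access J: MISS. Cache (old->new): [K J]
  4. access B: MISS, evict K. Cache (old->new): [J B]
  5. access K: MISS, evict J. Cache (old->new): [B K]
  6. access B: HIT. Cache (old->new): [B K]
  7. access B: HIT. Cache (old->new): [B K]
  8. access U: MISS, evict B. Cache (old->new): [K U]
  9. access B: MISS, evict K. Cache (old->new): [U B]
  10. access K: MISS, evict U. Cache (old->new): [B K]
  11. access J: MISS, evict B. Cache (old->new): [K J]
  12. access K: HIT. Cache (old->new): [K J]
  13. access K: HIT. Cache (old->new): [K J]
  14. access Q: MISS, evict K. Cache (old->new): [J Q]
  15. access W: MISS, evict J. Cache (old->new): [Q W]
  16. access U: MISS, evict Q. Cache (old->new): [W U]
  17. access W: HIT. Cache (old->new): [W U]
  18. access K: MISS, evict W. Cache (old->new): [U K]
  19. access U: HIT. Cache (old->new): [U K]
  20. access K: HIT. Cache (old->new): [U K]
  21. access W: MISS, evict U. Cache (old->new): [K W]
  22. access U: MISS, evict K. Cache (old->new): [W U]
Total: 8 hits, 14 misses, 12 evictions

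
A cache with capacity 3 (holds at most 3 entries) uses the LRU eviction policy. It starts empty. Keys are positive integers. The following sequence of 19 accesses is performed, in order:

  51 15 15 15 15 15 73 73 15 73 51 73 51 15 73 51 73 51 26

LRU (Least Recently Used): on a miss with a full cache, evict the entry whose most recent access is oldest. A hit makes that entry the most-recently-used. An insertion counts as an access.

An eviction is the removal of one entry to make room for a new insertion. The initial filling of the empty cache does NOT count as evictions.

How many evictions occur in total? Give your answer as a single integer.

LRU simulation (capacity=3):
  1. access 51: MISS. Cache (LRU->MRU): [51]
  2. access 15: MISS. Cache (LRU->MRU): [51 15]
  3. access 15: HIT. Cache (LRU->MRU): [51 15]
  4. access 15: HIT. Cache (LRU->MRU): [51 15]
  5. access 15: HIT. Cache (LRU->MRU): [51 15]
  6. access 15: HIT. Cache (LRU->MRU): [51 15]
  7. access 73: MISS. Cache (LRU->MRU): [51 15 73]
  8. access 73: HIT. Cache (LRU->MRU): [51 15 73]
  9. access 15: HIT. Cache (LRU->MRU): [51 73 15]
  10. access 73: HIT. Cache (LRU->MRU): [51 15 73]
  11. access 51: HIT. Cache (LRU->MRU): [15 73 51]
  12. access 73: HIT. Cache (LRU->MRU): [15 51 73]
  13. access 51: HIT. Cache (LRU->MRU): [15 73 51]
  14. access 15: HIT. Cache (LRU->MRU): [73 51 15]
  15. access 73: HIT. Cache (LRU->MRU): [51 15 73]
  16. access 51: HIT. Cache (LRU->MRU): [15 73 51]
  17. access 73: HIT. Cache (LRU->MRU): [15 51 73]
  18. access 51: HIT. Cache (LRU->MRU): [15 73 51]
  19. access 26: MISS, evict 15. Cache (LRU->MRU): [73 51 26]
Total: 15 hits, 4 misses, 1 evictions

Answer: 1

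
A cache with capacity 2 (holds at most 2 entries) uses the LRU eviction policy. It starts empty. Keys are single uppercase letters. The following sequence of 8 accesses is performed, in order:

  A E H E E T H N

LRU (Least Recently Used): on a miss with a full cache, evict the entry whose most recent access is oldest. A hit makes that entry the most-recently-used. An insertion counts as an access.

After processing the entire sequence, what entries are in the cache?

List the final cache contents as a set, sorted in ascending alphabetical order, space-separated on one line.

Answer: H N

Derivation:
LRU simulation (capacity=2):
  1. access A: MISS. Cache (LRU->MRU): [A]
  2. access E: MISS. Cache (LRU->MRU): [A E]
  3. access H: MISS, evict A. Cache (LRU->MRU): [E H]
  4. access E: HIT. Cache (LRU->MRU): [H E]
  5. access E: HIT. Cache (LRU->MRU): [H E]
  6. access T: MISS, evict H. Cache (LRU->MRU): [E T]
  7. access H: MISS, evict E. Cache (LRU->MRU): [T H]
  8. access N: MISS, evict T. Cache (LRU->MRU): [H N]
Total: 2 hits, 6 misses, 4 evictions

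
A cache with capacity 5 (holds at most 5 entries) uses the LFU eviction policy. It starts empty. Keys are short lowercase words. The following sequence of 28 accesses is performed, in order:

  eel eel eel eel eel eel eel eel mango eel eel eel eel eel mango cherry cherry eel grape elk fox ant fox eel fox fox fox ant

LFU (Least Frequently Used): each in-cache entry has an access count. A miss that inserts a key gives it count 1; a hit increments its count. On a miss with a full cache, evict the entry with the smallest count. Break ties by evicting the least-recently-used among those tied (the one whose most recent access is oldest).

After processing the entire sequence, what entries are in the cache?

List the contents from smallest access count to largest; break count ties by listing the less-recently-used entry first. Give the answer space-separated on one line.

LFU simulation (capacity=5):
  1. access eel: MISS. Cache: [eel(c=1)]
  2. access eel: HIT, count now 2. Cache: [eel(c=2)]
  3. access eel: HIT, count now 3. Cache: [eel(c=3)]
  4. access eel: HIT, count now 4. Cache: [eel(c=4)]
  5. access eel: HIT, count now 5. Cache: [eel(c=5)]
  6. access eel: HIT, count now 6. Cache: [eel(c=6)]
  7. access eel: HIT, count now 7. Cache: [eel(c=7)]
  8. access eel: HIT, count now 8. Cache: [eel(c=8)]
  9. access mango: MISS. Cache: [mango(c=1) eel(c=8)]
  10. access eel: HIT, count now 9. Cache: [mango(c=1) eel(c=9)]
  11. access eel: HIT, count now 10. Cache: [mango(c=1) eel(c=10)]
  12. access eel: HIT, count now 11. Cache: [mango(c=1) eel(c=11)]
  13. access eel: HIT, count now 12. Cache: [mango(c=1) eel(c=12)]
  14. access eel: HIT, count now 13. Cache: [mango(c=1) eel(c=13)]
  15. access mango: HIT, count now 2. Cache: [mango(c=2) eel(c=13)]
  16. access cherry: MISS. Cache: [cherry(c=1) mango(c=2) eel(c=13)]
  17. access cherry: HIT, count now 2. Cache: [mango(c=2) cherry(c=2) eel(c=13)]
  18. access eel: HIT, count now 14. Cache: [mango(c=2) cherry(c=2) eel(c=14)]
  19. access grape: MISS. Cache: [grape(c=1) mango(c=2) cherry(c=2) eel(c=14)]
  20. access elk: MISS. Cache: [grape(c=1) elk(c=1) mango(c=2) cherry(c=2) eel(c=14)]
  21. access fox: MISS, evict grape(c=1). Cache: [elk(c=1) fox(c=1) mango(c=2) cherry(c=2) eel(c=14)]
  22. access ant: MISS, evict elk(c=1). Cache: [fox(c=1) ant(c=1) mango(c=2) cherry(c=2) eel(c=14)]
  23. access fox: HIT, count now 2. Cache: [ant(c=1) mango(c=2) cherry(c=2) fox(c=2) eel(c=14)]
  24. access eel: HIT, count now 15. Cache: [ant(c=1) mango(c=2) cherry(c=2) fox(c=2) eel(c=15)]
  25. access fox: HIT, count now 3. Cache: [ant(c=1) mango(c=2) cherry(c=2) fox(c=3) eel(c=15)]
  26. access fox: HIT, count now 4. Cache: [ant(c=1) mango(c=2) cherry(c=2) fox(c=4) eel(c=15)]
  27. access fox: HIT, count now 5. Cache: [ant(c=1) mango(c=2) cherry(c=2) fox(c=5) eel(c=15)]
  28. access ant: HIT, count now 2. Cache: [mango(c=2) cherry(c=2) ant(c=2) fox(c=5) eel(c=15)]
Total: 21 hits, 7 misses, 2 evictions

Answer: mango cherry ant fox eel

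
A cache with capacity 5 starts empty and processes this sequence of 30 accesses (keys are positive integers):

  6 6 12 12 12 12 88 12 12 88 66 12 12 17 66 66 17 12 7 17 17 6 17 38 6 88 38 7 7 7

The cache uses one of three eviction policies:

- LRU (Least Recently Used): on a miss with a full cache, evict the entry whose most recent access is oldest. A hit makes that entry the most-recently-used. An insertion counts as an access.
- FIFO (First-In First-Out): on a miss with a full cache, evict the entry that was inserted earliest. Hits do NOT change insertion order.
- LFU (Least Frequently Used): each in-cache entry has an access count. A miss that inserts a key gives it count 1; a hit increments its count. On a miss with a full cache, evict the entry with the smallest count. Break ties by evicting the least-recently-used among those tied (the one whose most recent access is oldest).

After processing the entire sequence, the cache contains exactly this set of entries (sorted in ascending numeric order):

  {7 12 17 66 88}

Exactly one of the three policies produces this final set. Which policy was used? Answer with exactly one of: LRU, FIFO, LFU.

Simulating under each policy and comparing final sets:
  LRU: final set = {6 7 17 38 88} -> differs
  FIFO: final set = {6 7 17 38 88} -> differs
  LFU: final set = {7 12 17 66 88} -> MATCHES target
Only LFU produces the target set.

Answer: LFU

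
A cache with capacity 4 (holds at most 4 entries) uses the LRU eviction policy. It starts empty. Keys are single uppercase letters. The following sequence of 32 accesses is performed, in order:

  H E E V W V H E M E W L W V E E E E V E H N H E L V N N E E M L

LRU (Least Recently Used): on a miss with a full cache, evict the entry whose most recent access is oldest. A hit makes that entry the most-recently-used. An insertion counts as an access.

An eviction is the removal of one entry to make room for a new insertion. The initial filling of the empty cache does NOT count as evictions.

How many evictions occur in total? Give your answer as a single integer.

LRU simulation (capacity=4):
  1. access H: MISS. Cache (LRU->MRU): [H]
  2. access E: MISS. Cache (LRU->MRU): [H E]
  3. access E: HIT. Cache (LRU->MRU): [H E]
  4. access V: MISS. Cache (LRU->MRU): [H E V]
  5. access W: MISS. Cache (LRU->MRU): [H E V W]
  6. access V: HIT. Cache (LRU->MRU): [H E W V]
  7. access H: HIT. Cache (LRU->MRU): [E W V H]
  8. access E: HIT. Cache (LRU->MRU): [W V H E]
  9. access M: MISS, evict W. Cache (LRU->MRU): [V H E M]
  10. access E: HIT. Cache (LRU->MRU): [V H M E]
  11. access W: MISS, evict V. Cache (LRU->MRU): [H M E W]
  12. access L: MISS, evict H. Cache (LRU->MRU): [M E W L]
  13. access W: HIT. Cache (LRU->MRU): [M E L W]
  14. access V: MISS, evict M. Cache (LRU->MRU): [E L W V]
  15. access E: HIT. Cache (LRU->MRU): [L W V E]
  16. access E: HIT. Cache (LRU->MRU): [L W V E]
  17. access E: HIT. Cache (LRU->MRU): [L W V E]
  18. access E: HIT. Cache (LRU->MRU): [L W V E]
  19. access V: HIT. Cache (LRU->MRU): [L W E V]
  20. access E: HIT. Cache (LRU->MRU): [L W V E]
  21. access H: MISS, evict L. Cache (LRU->MRU): [W V E H]
  22. access N: MISS, evict W. Cache (LRU->MRU): [V E H N]
  23. access H: HIT. Cache (LRU->MRU): [V E N H]
  24. access E: HIT. Cache (LRU->MRU): [V N H E]
  25. access L: MISS, evict V. Cache (LRU->MRU): [N H E L]
  26. access V: MISS, evict N. Cache (LRU->MRU): [H E L V]
  27. access N: MISS, evict H. Cache (LRU->MRU): [E L V N]
  28. access N: HIT. Cache (LRU->MRU): [E L V N]
  29. access E: HIT. Cache (LRU->MRU): [L V N E]
  30. access E: HIT. Cache (LRU->MRU): [L V N E]
  31. access M: MISS, evict L. Cache (LRU->MRU): [V N E M]
  32. access L: MISS, evict V. Cache (LRU->MRU): [N E M L]
Total: 17 hits, 15 misses, 11 evictions

Answer: 11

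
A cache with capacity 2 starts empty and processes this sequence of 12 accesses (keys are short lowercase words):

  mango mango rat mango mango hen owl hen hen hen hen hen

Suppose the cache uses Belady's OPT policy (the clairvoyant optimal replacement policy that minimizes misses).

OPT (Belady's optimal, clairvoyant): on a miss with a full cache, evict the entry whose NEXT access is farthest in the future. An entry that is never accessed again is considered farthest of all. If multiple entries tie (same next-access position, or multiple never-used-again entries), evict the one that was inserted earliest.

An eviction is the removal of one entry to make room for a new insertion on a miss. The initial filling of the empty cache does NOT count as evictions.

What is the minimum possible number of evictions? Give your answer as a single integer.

OPT (Belady) simulation (capacity=2):
  1. access mango: MISS. Cache: [mango]
  2. access mango: HIT. Next use of mango: step 4. Cache: [mango]
  3. access rat: MISS. Cache: [mango rat]
  4. access mango: HIT. Next use of mango: step 5. Cache: [mango rat]
  5. access mango: HIT. Next use of mango: never. Cache: [mango rat]
  6. access hen: MISS, evict mango (next use: never). Cache: [rat hen]
  7. access owl: MISS, evict rat (next use: never). Cache: [hen owl]
  8. access hen: HIT. Next use of hen: step 9. Cache: [hen owl]
  9. access hen: HIT. Next use of hen: step 10. Cache: [hen owl]
  10. access hen: HIT. Next use of hen: step 11. Cache: [hen owl]
  11. access hen: HIT. Next use of hen: step 12. Cache: [hen owl]
  12. access hen: HIT. Next use of hen: never. Cache: [hen owl]
Total: 8 hits, 4 misses, 2 evictions

Answer: 2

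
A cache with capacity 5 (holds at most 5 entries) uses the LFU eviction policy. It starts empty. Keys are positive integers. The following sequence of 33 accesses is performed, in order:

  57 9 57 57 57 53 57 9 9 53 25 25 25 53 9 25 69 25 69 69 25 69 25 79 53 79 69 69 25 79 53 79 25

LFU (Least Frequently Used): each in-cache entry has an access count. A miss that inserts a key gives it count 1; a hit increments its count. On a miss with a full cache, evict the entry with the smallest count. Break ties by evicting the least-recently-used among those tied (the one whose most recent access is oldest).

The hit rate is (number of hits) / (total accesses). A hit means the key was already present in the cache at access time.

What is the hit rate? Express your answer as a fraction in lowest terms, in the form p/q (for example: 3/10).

LFU simulation (capacity=5):
  1. access 57: MISS. Cache: [57(c=1)]
  2. access 9: MISS. Cache: [57(c=1) 9(c=1)]
  3. access 57: HIT, count now 2. Cache: [9(c=1) 57(c=2)]
  4. access 57: HIT, count now 3. Cache: [9(c=1) 57(c=3)]
  5. access 57: HIT, count now 4. Cache: [9(c=1) 57(c=4)]
  6. access 53: MISS. Cache: [9(c=1) 53(c=1) 57(c=4)]
  7. access 57: HIT, count now 5. Cache: [9(c=1) 53(c=1) 57(c=5)]
  8. access 9: HIT, count now 2. Cache: [53(c=1) 9(c=2) 57(c=5)]
  9. access 9: HIT, count now 3. Cache: [53(c=1) 9(c=3) 57(c=5)]
  10. access 53: HIT, count now 2. Cache: [53(c=2) 9(c=3) 57(c=5)]
  11. access 25: MISS. Cache: [25(c=1) 53(c=2) 9(c=3) 57(c=5)]
  12. access 25: HIT, count now 2. Cache: [53(c=2) 25(c=2) 9(c=3) 57(c=5)]
  13. access 25: HIT, count now 3. Cache: [53(c=2) 9(c=3) 25(c=3) 57(c=5)]
  14. access 53: HIT, count now 3. Cache: [9(c=3) 25(c=3) 53(c=3) 57(c=5)]
  15. access 9: HIT, count now 4. Cache: [25(c=3) 53(c=3) 9(c=4) 57(c=5)]
  16. access 25: HIT, count now 4. Cache: [53(c=3) 9(c=4) 25(c=4) 57(c=5)]
  17. access 69: MISS. Cache: [69(c=1) 53(c=3) 9(c=4) 25(c=4) 57(c=5)]
  18. access 25: HIT, count now 5. Cache: [69(c=1) 53(c=3) 9(c=4) 57(c=5) 25(c=5)]
  19. access 69: HIT, count now 2. Cache: [69(c=2) 53(c=3) 9(c=4) 57(c=5) 25(c=5)]
  20. access 69: HIT, count now 3. Cache: [53(c=3) 69(c=3) 9(c=4) 57(c=5) 25(c=5)]
  21. access 25: HIT, count now 6. Cache: [53(c=3) 69(c=3) 9(c=4) 57(c=5) 25(c=6)]
  22. access 69: HIT, count now 4. Cache: [53(c=3) 9(c=4) 69(c=4) 57(c=5) 25(c=6)]
  23. access 25: HIT, count now 7. Cache: [53(c=3) 9(c=4) 69(c=4) 57(c=5) 25(c=7)]
  24. access 79: MISS, evict 53(c=3). Cache: [79(c=1) 9(c=4) 69(c=4) 57(c=5) 25(c=7)]
  25. access 53: MISS, evict 79(c=1). Cache: [53(c=1) 9(c=4) 69(c=4) 57(c=5) 25(c=7)]
  26. access 79: MISS, evict 53(c=1). Cache: [79(c=1) 9(c=4) 69(c=4) 57(c=5) 25(c=7)]
  27. access 69: HIT, count now 5. Cache: [79(c=1) 9(c=4) 57(c=5) 69(c=5) 25(c=7)]
  28. access 69: HIT, count now 6. Cache: [79(c=1) 9(c=4) 57(c=5) 69(c=6) 25(c=7)]
  29. access 25: HIT, count now 8. Cache: [79(c=1) 9(c=4) 57(c=5) 69(c=6) 25(c=8)]
  30. access 79: HIT, count now 2. Cache: [79(c=2) 9(c=4) 57(c=5) 69(c=6) 25(c=8)]
  31. access 53: MISS, evict 79(c=2). Cache: [53(c=1) 9(c=4) 57(c=5) 69(c=6) 25(c=8)]
  32. access 79: MISS, evict 53(c=1). Cache: [79(c=1) 9(c=4) 57(c=5) 69(c=6) 25(c=8)]
  33. access 25: HIT, count now 9. Cache: [79(c=1) 9(c=4) 57(c=5) 69(c=6) 25(c=9)]
Total: 23 hits, 10 misses, 5 evictions

Hit rate = 23/33

Answer: 23/33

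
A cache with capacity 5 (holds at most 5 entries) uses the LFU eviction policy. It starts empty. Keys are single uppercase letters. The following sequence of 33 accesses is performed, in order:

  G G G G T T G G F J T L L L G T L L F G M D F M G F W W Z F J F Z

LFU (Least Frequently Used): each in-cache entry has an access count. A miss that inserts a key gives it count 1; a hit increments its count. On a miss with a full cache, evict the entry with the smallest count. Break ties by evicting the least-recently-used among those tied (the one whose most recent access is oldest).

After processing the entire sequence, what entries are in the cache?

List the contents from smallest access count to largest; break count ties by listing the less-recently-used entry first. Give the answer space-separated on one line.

Answer: Z T L F G

Derivation:
LFU simulation (capacity=5):
  1. access G: MISS. Cache: [G(c=1)]
  2. access G: HIT, count now 2. Cache: [G(c=2)]
  3. access G: HIT, count now 3. Cache: [G(c=3)]
  4. access G: HIT, count now 4. Cache: [G(c=4)]
  5. access T: MISS. Cache: [T(c=1) G(c=4)]
  6. access T: HIT, count now 2. Cache: [T(c=2) G(c=4)]
  7. access G: HIT, count now 5. Cache: [T(c=2) G(c=5)]
  8. access G: HIT, count now 6. Cache: [T(c=2) G(c=6)]
  9. access F: MISS. Cache: [F(c=1) T(c=2) G(c=6)]
  10. access J: MISS. Cache: [F(c=1) J(c=1) T(c=2) G(c=6)]
  11. access T: HIT, count now 3. Cache: [F(c=1) J(c=1) T(c=3) G(c=6)]
  12. access L: MISS. Cache: [F(c=1) J(c=1) L(c=1) T(c=3) G(c=6)]
  13. access L: HIT, count now 2. Cache: [F(c=1) J(c=1) L(c=2) T(c=3) G(c=6)]
  14. access L: HIT, count now 3. Cache: [F(c=1) J(c=1) T(c=3) L(c=3) G(c=6)]
  15. access G: HIT, count now 7. Cache: [F(c=1) J(c=1) T(c=3) L(c=3) G(c=7)]
  16. access T: HIT, count now 4. Cache: [F(c=1) J(c=1) L(c=3) T(c=4) G(c=7)]
  17. access L: HIT, count now 4. Cache: [F(c=1) J(c=1) T(c=4) L(c=4) G(c=7)]
  18. access L: HIT, count now 5. Cache: [F(c=1) J(c=1) T(c=4) L(c=5) G(c=7)]
  19. access F: HIT, count now 2. Cache: [J(c=1) F(c=2) T(c=4) L(c=5) G(c=7)]
  20. access G: HIT, count now 8. Cache: [J(c=1) F(c=2) T(c=4) L(c=5) G(c=8)]
  21. access M: MISS, evict J(c=1). Cache: [M(c=1) F(c=2) T(c=4) L(c=5) G(c=8)]
  22. access D: MISS, evict M(c=1). Cache: [D(c=1) F(c=2) T(c=4) L(c=5) G(c=8)]
  23. access F: HIT, count now 3. Cache: [D(c=1) F(c=3) T(c=4) L(c=5) G(c=8)]
  24. access M: MISS, evict D(c=1). Cache: [M(c=1) F(c=3) T(c=4) L(c=5) G(c=8)]
  25. access G: HIT, count now 9. Cache: [M(c=1) F(c=3) T(c=4) L(c=5) G(c=9)]
  26. access F: HIT, count now 4. Cache: [M(c=1) T(c=4) F(c=4) L(c=5) G(c=9)]
  27. access W: MISS, evict M(c=1). Cache: [W(c=1) T(c=4) F(c=4) L(c=5) G(c=9)]
  28. access W: HIT, count now 2. Cache: [W(c=2) T(c=4) F(c=4) L(c=5) G(c=9)]
  29. access Z: MISS, evict W(c=2). Cache: [Z(c=1) T(c=4) F(c=4) L(c=5) G(c=9)]
  30. access F: HIT, count now 5. Cache: [Z(c=1) T(c=4) L(c=5) F(c=5) G(c=9)]
  31. access J: MISS, evict Z(c=1). Cache: [J(c=1) T(c=4) L(c=5) F(c=5) G(c=9)]
  32. access F: HIT, count now 6. Cache: [J(c=1) T(c=4) L(c=5) F(c=6) G(c=9)]
  33. access Z: MISS, evict J(c=1). Cache: [Z(c=1) T(c=4) L(c=5) F(c=6) G(c=9)]
Total: 21 hits, 12 misses, 7 evictions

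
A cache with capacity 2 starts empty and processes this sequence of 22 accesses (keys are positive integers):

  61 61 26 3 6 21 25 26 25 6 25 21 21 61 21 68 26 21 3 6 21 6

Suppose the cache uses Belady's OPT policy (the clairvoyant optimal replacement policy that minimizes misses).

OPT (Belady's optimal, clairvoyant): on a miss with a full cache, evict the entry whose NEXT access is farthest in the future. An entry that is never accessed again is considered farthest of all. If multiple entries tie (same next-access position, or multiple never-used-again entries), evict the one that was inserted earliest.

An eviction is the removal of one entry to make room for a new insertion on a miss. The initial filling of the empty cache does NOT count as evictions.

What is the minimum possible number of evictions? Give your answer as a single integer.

Answer: 11

Derivation:
OPT (Belady) simulation (capacity=2):
  1. access 61: MISS. Cache: [61]
  2. access 61: HIT. Next use of 61: step 14. Cache: [61]
  3. access 26: MISS. Cache: [61 26]
  4. access 3: MISS, evict 61 (next use: step 14). Cache: [26 3]
  5. access 6: MISS, evict 3 (next use: step 19). Cache: [26 6]
  6. access 21: MISS, evict 6 (next use: step 10). Cache: [26 21]
  7. access 25: MISS, evict 21 (next use: step 12). Cache: [26 25]
  8. access 26: HIT. Next use of 26: step 17. Cache: [26 25]
  9. access 25: HIT. Next use of 25: step 11. Cache: [26 25]
  10. access 6: MISS, evict 26 (next use: step 17). Cache: [25 6]
  11. access 25: HIT. Next use of 25: never. Cache: [25 6]
  12. access 21: MISS, evict 25 (next use: never). Cache: [6 21]
  13. access 21: HIT. Next use of 21: step 15. Cache: [6 21]
  14. access 61: MISS, evict 6 (next use: step 20). Cache: [21 61]
  15. access 21: HIT. Next use of 21: step 18. Cache: [21 61]
  16. access 68: MISS, evict 61 (next use: never). Cache: [21 68]
  17. access 26: MISS, evict 68 (next use: never). Cache: [21 26]
  18. access 21: HIT. Next use of 21: step 21. Cache: [21 26]
  19. access 3: MISS, evict 26 (next use: never). Cache: [21 3]
  20. access 6: MISS, evict 3 (next use: never). Cache: [21 6]
  21. access 21: HIT. Next use of 21: never. Cache: [21 6]
  22. access 6: HIT. Next use of 6: never. Cache: [21 6]
Total: 9 hits, 13 misses, 11 evictions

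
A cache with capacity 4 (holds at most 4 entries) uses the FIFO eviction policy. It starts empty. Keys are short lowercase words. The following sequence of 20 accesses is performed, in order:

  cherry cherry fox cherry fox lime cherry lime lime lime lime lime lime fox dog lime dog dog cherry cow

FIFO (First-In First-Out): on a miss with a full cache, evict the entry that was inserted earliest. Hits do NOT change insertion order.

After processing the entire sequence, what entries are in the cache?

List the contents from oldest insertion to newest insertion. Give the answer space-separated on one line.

Answer: fox lime dog cow

Derivation:
FIFO simulation (capacity=4):
  1. access cherry: MISS. Cache (old->new): [cherry]
  2. access cherry: HIT. Cache (old->new): [cherry]
  3. access fox: MISS. Cache (old->new): [cherry fox]
  4. access cherry: HIT. Cache (old->new): [cherry fox]
  5. access fox: HIT. Cache (old->new): [cherry fox]
  6. access lime: MISS. Cache (old->new): [cherry fox lime]
  7. access cherry: HIT. Cache (old->new): [cherry fox lime]
  8. access lime: HIT. Cache (old->new): [cherry fox lime]
  9. access lime: HIT. Cache (old->new): [cherry fox lime]
  10. access lime: HIT. Cache (old->new): [cherry fox lime]
  11. access lime: HIT. Cache (old->new): [cherry fox lime]
  12. access lime: HIT. Cache (old->new): [cherry fox lime]
  13. access lime: HIT. Cache (old->new): [cherry fox lime]
  14. access fox: HIT. Cache (old->new): [cherry fox lime]
  15. access dog: MISS. Cache (old->new): [cherry fox lime dog]
  16. access lime: HIT. Cache (old->new): [cherry fox lime dog]
  17. access dog: HIT. Cache (old->new): [cherry fox lime dog]
  18. access dog: HIT. Cache (old->new): [cherry fox lime dog]
  19. access cherry: HIT. Cache (old->new): [cherry fox lime dog]
  20. access cow: MISS, evict cherry. Cache (old->new): [fox lime dog cow]
Total: 15 hits, 5 misses, 1 evictions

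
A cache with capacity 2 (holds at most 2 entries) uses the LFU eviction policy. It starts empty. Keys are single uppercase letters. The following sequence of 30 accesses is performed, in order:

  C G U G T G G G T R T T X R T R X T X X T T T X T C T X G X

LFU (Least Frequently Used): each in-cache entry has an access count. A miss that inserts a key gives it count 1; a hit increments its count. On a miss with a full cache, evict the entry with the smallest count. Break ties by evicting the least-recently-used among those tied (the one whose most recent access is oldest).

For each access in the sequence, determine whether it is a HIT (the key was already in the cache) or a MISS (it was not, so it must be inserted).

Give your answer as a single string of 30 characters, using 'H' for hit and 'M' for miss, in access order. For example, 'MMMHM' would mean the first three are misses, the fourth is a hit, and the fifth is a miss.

LFU simulation (capacity=2):
  1. access C: MISS. Cache: [C(c=1)]
  2. access G: MISS. Cache: [C(c=1) G(c=1)]
  3. access U: MISS, evict C(c=1). Cache: [G(c=1) U(c=1)]
  4. access G: HIT, count now 2. Cache: [U(c=1) G(c=2)]
  5. access T: MISS, evict U(c=1). Cache: [T(c=1) G(c=2)]
  6. access G: HIT, count now 3. Cache: [T(c=1) G(c=3)]
  7. access G: HIT, count now 4. Cache: [T(c=1) G(c=4)]
  8. access G: HIT, count now 5. Cache: [T(c=1) G(c=5)]
  9. access T: HIT, count now 2. Cache: [T(c=2) G(c=5)]
  10. access R: MISS, evict T(c=2). Cache: [R(c=1) G(c=5)]
  11. access T: MISS, evict R(c=1). Cache: [T(c=1) G(c=5)]
  12. access T: HIT, count now 2. Cache: [T(c=2) G(c=5)]
  13. access X: MISS, evict T(c=2). Cache: [X(c=1) G(c=5)]
  14. access R: MISS, evict X(c=1). Cache: [R(c=1) G(c=5)]
  15. access T: MISS, evict R(c=1). Cache: [T(c=1) G(c=5)]
  16. access R: MISS, evict T(c=1). Cache: [R(c=1) G(c=5)]
  17. access X: MISS, evict R(c=1). Cache: [X(c=1) G(c=5)]
  18. access T: MISS, evict X(c=1). Cache: [T(c=1) G(c=5)]
  19. access X: MISS, evict T(c=1). Cache: [X(c=1) G(c=5)]
  20. access X: HIT, count now 2. Cache: [X(c=2) G(c=5)]
  21. access T: MISS, evict X(c=2). Cache: [T(c=1) G(c=5)]
  22. access T: HIT, count now 2. Cache: [T(c=2) G(c=5)]
  23. access T: HIT, count now 3. Cache: [T(c=3) G(c=5)]
  24. access X: MISS, evict T(c=3). Cache: [X(c=1) G(c=5)]
  25. access T: MISS, evict X(c=1). Cache: [T(c=1) G(c=5)]
  26. access C: MISS, evict T(c=1). Cache: [C(c=1) G(c=5)]
  27. access T: MISS, evict C(c=1). Cache: [T(c=1) G(c=5)]
  28. access X: MISS, evict T(c=1). Cache: [X(c=1) G(c=5)]
  29. access G: HIT, count now 6. Cache: [X(c=1) G(c=6)]
  30. access X: HIT, count now 2. Cache: [X(c=2) G(c=6)]
Total: 11 hits, 19 misses, 17 evictions

Answer: MMMHMHHHHMMHMMMMMMMHMHHMMMMMHH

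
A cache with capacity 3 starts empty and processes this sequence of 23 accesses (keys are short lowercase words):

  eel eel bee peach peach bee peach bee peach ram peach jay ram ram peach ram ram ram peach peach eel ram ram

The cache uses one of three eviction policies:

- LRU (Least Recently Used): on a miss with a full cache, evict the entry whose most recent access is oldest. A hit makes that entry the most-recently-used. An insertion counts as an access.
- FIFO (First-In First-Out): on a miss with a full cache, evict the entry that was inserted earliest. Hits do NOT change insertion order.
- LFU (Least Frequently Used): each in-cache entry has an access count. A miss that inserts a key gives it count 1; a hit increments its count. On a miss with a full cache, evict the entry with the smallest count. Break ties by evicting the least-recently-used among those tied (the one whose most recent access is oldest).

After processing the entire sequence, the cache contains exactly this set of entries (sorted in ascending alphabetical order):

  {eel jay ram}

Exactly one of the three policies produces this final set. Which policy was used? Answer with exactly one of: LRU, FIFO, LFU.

Answer: FIFO

Derivation:
Simulating under each policy and comparing final sets:
  LRU: final set = {eel peach ram} -> differs
  FIFO: final set = {eel jay ram} -> MATCHES target
  LFU: final set = {eel peach ram} -> differs
Only FIFO produces the target set.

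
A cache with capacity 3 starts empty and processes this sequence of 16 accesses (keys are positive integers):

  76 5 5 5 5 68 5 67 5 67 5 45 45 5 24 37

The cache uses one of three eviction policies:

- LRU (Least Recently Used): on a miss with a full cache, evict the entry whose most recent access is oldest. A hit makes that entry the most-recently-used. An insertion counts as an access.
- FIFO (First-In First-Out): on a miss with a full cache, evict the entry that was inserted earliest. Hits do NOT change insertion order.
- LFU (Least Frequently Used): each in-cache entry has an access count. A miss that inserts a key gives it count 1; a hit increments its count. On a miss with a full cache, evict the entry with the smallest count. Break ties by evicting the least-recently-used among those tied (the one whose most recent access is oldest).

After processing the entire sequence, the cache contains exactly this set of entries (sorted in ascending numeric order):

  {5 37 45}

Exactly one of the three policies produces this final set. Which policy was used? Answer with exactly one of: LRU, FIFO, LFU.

Answer: LFU

Derivation:
Simulating under each policy and comparing final sets:
  LRU: final set = {5 24 37} -> differs
  FIFO: final set = {5 24 37} -> differs
  LFU: final set = {5 37 45} -> MATCHES target
Only LFU produces the target set.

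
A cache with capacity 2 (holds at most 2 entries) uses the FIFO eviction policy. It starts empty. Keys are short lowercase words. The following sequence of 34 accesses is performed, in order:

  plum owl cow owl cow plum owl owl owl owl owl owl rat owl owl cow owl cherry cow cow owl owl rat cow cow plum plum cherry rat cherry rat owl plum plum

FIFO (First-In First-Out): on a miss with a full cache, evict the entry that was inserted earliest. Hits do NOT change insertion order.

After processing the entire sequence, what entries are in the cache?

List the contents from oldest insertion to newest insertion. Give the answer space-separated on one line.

Answer: owl plum

Derivation:
FIFO simulation (capacity=2):
  1. access plum: MISS. Cache (old->new): [plum]
  2. access owl: MISS. Cache (old->new): [plum owl]
  3. access cow: MISS, evict plum. Cache (old->new): [owl cow]
  4. access owl: HIT. Cache (old->new): [owl cow]
  5. access cow: HIT. Cache (old->new): [owl cow]
  6. access plum: MISS, evict owl. Cache (old->new): [cow plum]
  7. access owl: MISS, evict cow. Cache (old->new): [plum owl]
  8. access owl: HIT. Cache (old->new): [plum owl]
  9. access owl: HIT. Cache (old->new): [plum owl]
  10. access owl: HIT. Cache (old->new): [plum owl]
  11. access owl: HIT. Cache (old->new): [plum owl]
  12. access owl: HIT. Cache (old->new): [plum owl]
  13. access rat: MISS, evict plum. Cache (old->new): [owl rat]
  14. access owl: HIT. Cache (old->new): [owl rat]
  15. access owl: HIT. Cache (old->new): [owl rat]
  16. access cow: MISS, evict owl. Cache (old->new): [rat cow]
  17. access owl: MISS, evict rat. Cache (old->new): [cow owl]
  18. access cherry: MISS, evict cow. Cache (old->new): [owl cherry]
  19. access cow: MISS, evict owl. Cache (old->new): [cherry cow]
  20. access cow: HIT. Cache (old->new): [cherry cow]
  21. access owl: MISS, evict cherry. Cache (old->new): [cow owl]
  22. access owl: HIT. Cache (old->new): [cow owl]
  23. access rat: MISS, evict cow. Cache (old->new): [owl rat]
  24. access cow: MISS, evict owl. Cache (old->new): [rat cow]
  25. access cow: HIT. Cache (old->new): [rat cow]
  26. access plum: MISS, evict rat. Cache (old->new): [cow plum]
  27. access plum: HIT. Cache (old->new): [cow plum]
  28. access cherry: MISS, evict cow. Cache (old->new): [plum cherry]
  29. access rat: MISS, evict plum. Cache (old->new): [cherry rat]
  30. access cherry: HIT. Cache (old->new): [cherry rat]
  31. access rat: HIT. Cache (old->new): [cherry rat]
  32. access owl: MISS, evict cherry. Cache (old->new): [rat owl]
  33. access plum: MISS, evict rat. Cache (old->new): [owl plum]
  34. access plum: HIT. Cache (old->new): [owl plum]
Total: 16 hits, 18 misses, 16 evictions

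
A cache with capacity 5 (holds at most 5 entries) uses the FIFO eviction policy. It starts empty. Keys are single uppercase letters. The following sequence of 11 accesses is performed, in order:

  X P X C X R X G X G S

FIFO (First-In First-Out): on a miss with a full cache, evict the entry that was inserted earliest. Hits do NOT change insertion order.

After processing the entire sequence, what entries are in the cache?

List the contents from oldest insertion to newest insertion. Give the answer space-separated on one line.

FIFO simulation (capacity=5):
  1. access X: MISS. Cache (old->new): [X]
  2. access P: MISS. Cache (old->new): [X P]
  3. access X: HIT. Cache (old->new): [X P]
  4. access C: MISS. Cache (old->new): [X P C]
  5. access X: HIT. Cache (old->new): [X P C]
  6. access R: MISS. Cache (old->new): [X P C R]
  7. access X: HIT. Cache (old->new): [X P C R]
  8. access G: MISS. Cache (old->new): [X P C R G]
  9. access X: HIT. Cache (old->new): [X P C R G]
  10. access G: HIT. Cache (old->new): [X P C R G]
  11. access S: MISS, evict X. Cache (old->new): [P C R G S]
Total: 5 hits, 6 misses, 1 evictions

Answer: P C R G S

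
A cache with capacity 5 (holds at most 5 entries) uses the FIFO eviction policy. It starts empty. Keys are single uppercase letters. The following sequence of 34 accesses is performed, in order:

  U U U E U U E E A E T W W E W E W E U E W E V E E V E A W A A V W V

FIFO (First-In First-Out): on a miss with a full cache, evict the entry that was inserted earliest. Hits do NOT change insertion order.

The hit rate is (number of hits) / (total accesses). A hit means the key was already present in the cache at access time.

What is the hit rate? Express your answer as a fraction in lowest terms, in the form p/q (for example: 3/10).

FIFO simulation (capacity=5):
  1. access U: MISS. Cache (old->new): [U]
  2. access U: HIT. Cache (old->new): [U]
  3. access U: HIT. Cache (old->new): [U]
  4. access E: MISS. Cache (old->new): [U E]
  5. access U: HIT. Cache (old->new): [U E]
  6. access U: HIT. Cache (old->new): [U E]
  7. access E: HIT. Cache (old->new): [U E]
  8. access E: HIT. Cache (old->new): [U E]
  9. access A: MISS. Cache (old->new): [U E A]
  10. access E: HIT. Cache (old->new): [U E A]
  11. access T: MISS. Cache (old->new): [U E A T]
  12. access W: MISS. Cache (old->new): [U E A T W]
  13. access W: HIT. Cache (old->new): [U E A T W]
  14. access E: HIT. Cache (old->new): [U E A T W]
  15. access W: HIT. Cache (old->new): [U E A T W]
  16. access E: HIT. Cache (old->new): [U E A T W]
  17. access W: HIT. Cache (old->new): [U E A T W]
  18. access E: HIT. Cache (old->new): [U E A T W]
  19. access U: HIT. Cache (old->new): [U E A T W]
  20. access E: HIT. Cache (old->new): [U E A T W]
  21. access W: HIT. Cache (old->new): [U E A T W]
  22. access E: HIT. Cache (old->new): [U E A T W]
  23. access V: MISS, evict U. Cache (old->new): [E A T W V]
  24. access E: HIT. Cache (old->new): [E A T W V]
  25. access E: HIT. Cache (old->new): [E A T W V]
  26. access V: HIT. Cache (old->new): [E A T W V]
  27. access E: HIT. Cache (old->new): [E A T W V]
  28. access A: HIT. Cache (old->new): [E A T W V]
  29. access W: HIT. Cache (old->new): [E A T W V]
  30. access A: HIT. Cache (old->new): [E A T W V]
  31. access A: HIT. Cache (old->new): [E A T W V]
  32. access V: HIT. Cache (old->new): [E A T W V]
  33. access W: HIT. Cache (old->new): [E A T W V]
  34. access V: HIT. Cache (old->new): [E A T W V]
Total: 28 hits, 6 misses, 1 evictions

Hit rate = 28/34 = 14/17

Answer: 14/17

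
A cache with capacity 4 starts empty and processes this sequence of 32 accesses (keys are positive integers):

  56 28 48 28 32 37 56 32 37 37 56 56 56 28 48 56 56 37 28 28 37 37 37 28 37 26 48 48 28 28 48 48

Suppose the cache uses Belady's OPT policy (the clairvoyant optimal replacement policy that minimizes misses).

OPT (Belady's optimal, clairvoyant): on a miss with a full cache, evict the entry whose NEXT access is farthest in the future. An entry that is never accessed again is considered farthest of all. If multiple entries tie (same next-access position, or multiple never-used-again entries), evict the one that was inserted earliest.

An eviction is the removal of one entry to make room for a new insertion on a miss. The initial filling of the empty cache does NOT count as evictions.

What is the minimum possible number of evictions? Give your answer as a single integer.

Answer: 3

Derivation:
OPT (Belady) simulation (capacity=4):
  1. access 56: MISS. Cache: [56]
  2. access 28: MISS. Cache: [56 28]
  3. access 48: MISS. Cache: [56 28 48]
  4. access 28: HIT. Next use of 28: step 14. Cache: [56 28 48]
  5. access 32: MISS. Cache: [56 28 48 32]
  6. access 37: MISS, evict 48 (next use: step 15). Cache: [56 28 32 37]
  7. access 56: HIT. Next use of 56: step 11. Cache: [56 28 32 37]
  8. access 32: HIT. Next use of 32: never. Cache: [56 28 32 37]
  9. access 37: HIT. Next use of 37: step 10. Cache: [56 28 32 37]
  10. access 37: HIT. Next use of 37: step 18. Cache: [56 28 32 37]
  11. access 56: HIT. Next use of 56: step 12. Cache: [56 28 32 37]
  12. access 56: HIT. Next use of 56: step 13. Cache: [56 28 32 37]
  13. access 56: HIT. Next use of 56: step 16. Cache: [56 28 32 37]
  14. access 28: HIT. Next use of 28: step 19. Cache: [56 28 32 37]
  15. access 48: MISS, evict 32 (next use: never). Cache: [56 28 37 48]
  16. access 56: HIT. Next use of 56: step 17. Cache: [56 28 37 48]
  17. access 56: HIT. Next use of 56: never. Cache: [56 28 37 48]
  18. access 37: HIT. Next use of 37: step 21. Cache: [56 28 37 48]
  19. access 28: HIT. Next use of 28: step 20. Cache: [56 28 37 48]
  20. access 28: HIT. Next use of 28: step 24. Cache: [56 28 37 48]
  21. access 37: HIT. Next use of 37: step 22. Cache: [56 28 37 48]
  22. access 37: HIT. Next use of 37: step 23. Cache: [56 28 37 48]
  23. access 37: HIT. Next use of 37: step 25. Cache: [56 28 37 48]
  24. access 28: HIT. Next use of 28: step 29. Cache: [56 28 37 48]
  25. access 37: HIT. Next use of 37: never. Cache: [56 28 37 48]
  26. access 26: MISS, evict 56 (next use: never). Cache: [28 37 48 26]
  27. access 48: HIT. Next use of 48: step 28. Cache: [28 37 48 26]
  28. access 48: HIT. Next use of 48: step 31. Cache: [28 37 48 26]
  29. access 28: HIT. Next use of 28: step 30. Cache: [28 37 48 26]
  30. access 28: HIT. Next use of 28: never. Cache: [28 37 48 26]
  31. access 48: HIT. Next use of 48: step 32. Cache: [28 37 48 26]
  32. access 48: HIT. Next use of 48: never. Cache: [28 37 48 26]
Total: 25 hits, 7 misses, 3 evictions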